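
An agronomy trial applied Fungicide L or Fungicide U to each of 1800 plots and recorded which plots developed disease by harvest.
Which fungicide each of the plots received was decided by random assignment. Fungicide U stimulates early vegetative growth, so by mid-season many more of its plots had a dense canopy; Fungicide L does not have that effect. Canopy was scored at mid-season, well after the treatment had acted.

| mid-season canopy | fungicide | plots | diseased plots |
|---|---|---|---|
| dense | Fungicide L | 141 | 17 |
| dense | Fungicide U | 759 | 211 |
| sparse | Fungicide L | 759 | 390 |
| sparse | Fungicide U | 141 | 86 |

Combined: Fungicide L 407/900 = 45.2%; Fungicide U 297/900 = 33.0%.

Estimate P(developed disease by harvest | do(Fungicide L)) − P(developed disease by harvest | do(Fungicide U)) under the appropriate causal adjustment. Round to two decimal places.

Within every mid-season canopy level Fungicide L has the lower rate, yet pooled Fungicide U does — Simpson's reversal.
Mid-season canopy here is a post-treatment variable shaped by the fungicide; conditioning on it would introduce bias rather than remove it. The overall comparison is the causal one.
The causal difference is the pooled difference: 0.452 − 0.330 = +0.122.

+0.12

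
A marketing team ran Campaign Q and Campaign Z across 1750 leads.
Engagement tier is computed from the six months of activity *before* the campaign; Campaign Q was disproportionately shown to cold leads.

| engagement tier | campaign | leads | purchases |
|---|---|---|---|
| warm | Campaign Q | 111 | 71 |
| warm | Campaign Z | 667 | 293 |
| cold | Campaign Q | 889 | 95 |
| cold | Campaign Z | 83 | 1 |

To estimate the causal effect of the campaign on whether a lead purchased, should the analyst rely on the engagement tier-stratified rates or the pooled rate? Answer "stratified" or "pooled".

stratified

Within every engagement tier level Campaign Q has the higher rate, yet pooled Campaign Z does — Simpson's reversal.
Engagement tier is set before the campaign has any effect — it is not caused by the campaign — and it independently drives the outcome. That makes it a confounder, so the causal comparison is within engagement tier levels.
Within each level — warm: 64.0% vs 43.9%; cold: 10.7% vs 1.2% — Campaign Q is higher every time.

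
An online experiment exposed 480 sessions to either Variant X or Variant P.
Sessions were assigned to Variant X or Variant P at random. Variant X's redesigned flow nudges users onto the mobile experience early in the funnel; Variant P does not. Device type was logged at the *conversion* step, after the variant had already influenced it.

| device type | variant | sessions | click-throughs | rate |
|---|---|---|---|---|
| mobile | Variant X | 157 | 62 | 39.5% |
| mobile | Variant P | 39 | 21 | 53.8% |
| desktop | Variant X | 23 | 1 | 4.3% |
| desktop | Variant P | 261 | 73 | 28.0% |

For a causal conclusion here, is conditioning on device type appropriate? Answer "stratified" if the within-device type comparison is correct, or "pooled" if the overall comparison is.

The stratified and pooled comparisons disagree (Variant P wins within each device type; Variant X wins overall), so the answer turns on the causal role of device type.
Device type here is a post-treatment variable shaped by the variant; conditioning on it would introduce bias rather than remove it. The overall comparison is the causal one.
Pooled: Variant X 35.0% vs Variant P 31.3%; Variant X is higher overall.

pooled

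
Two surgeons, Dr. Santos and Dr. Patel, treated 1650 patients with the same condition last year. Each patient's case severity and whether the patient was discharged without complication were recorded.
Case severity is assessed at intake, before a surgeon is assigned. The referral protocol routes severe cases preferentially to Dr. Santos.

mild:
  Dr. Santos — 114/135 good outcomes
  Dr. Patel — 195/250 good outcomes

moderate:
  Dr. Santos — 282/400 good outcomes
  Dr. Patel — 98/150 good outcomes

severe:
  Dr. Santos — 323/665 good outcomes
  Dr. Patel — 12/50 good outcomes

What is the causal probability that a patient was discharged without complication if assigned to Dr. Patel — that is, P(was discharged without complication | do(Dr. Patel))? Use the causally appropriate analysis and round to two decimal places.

0.50

The case severity-specific comparison favours Dr. Santos throughout, but the pooled figures favour Dr. Patel. The question is whether to condition on case severity.
Nothing the surgeon does changes case severity; the imbalance is an allocation artefact. With case severity also predicting the outcome, the pooled figure is confounded, and the within-stratum comparison is the causal one.
Standardising Dr. Patel to the population case severity mix: 0.233·195/250 + 0.333·98/150 + 0.433·12/50 = 0.504.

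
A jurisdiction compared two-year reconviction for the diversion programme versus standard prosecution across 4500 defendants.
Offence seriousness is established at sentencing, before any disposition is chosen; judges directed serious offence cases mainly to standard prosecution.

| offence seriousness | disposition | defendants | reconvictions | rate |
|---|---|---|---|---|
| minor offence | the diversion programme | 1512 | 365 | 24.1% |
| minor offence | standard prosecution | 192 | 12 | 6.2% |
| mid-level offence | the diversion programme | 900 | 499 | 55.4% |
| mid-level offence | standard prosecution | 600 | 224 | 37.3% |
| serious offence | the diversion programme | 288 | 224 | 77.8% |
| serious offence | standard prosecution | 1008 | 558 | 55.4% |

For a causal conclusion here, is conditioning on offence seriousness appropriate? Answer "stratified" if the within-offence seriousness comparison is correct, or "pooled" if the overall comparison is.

Offence seriousness is set before the disposition has any effect — it is not caused by the disposition — and it independently drives the outcome. That makes it a confounder, so the causal comparison is within offence seriousness levels.
Within each level — minor offence: 24.1% vs 6.2%; mid-level offence: 55.4% vs 37.3%; serious offence: 77.8% vs 55.4% — standard prosecution is lower every time.

stratified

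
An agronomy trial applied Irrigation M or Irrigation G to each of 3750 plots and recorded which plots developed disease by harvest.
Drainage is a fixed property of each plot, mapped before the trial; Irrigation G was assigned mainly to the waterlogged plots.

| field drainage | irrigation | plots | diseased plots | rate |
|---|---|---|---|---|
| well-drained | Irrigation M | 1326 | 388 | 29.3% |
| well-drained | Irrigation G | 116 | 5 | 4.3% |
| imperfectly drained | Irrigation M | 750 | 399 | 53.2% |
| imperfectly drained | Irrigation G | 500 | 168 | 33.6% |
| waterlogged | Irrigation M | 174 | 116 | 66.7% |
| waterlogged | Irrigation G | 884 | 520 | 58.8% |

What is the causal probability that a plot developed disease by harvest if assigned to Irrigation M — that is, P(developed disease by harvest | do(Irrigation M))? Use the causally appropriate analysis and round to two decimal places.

0.48

The stratified and pooled comparisons disagree (Irrigation G wins within each field drainage; Irrigation M wins overall), so the answer turns on the causal role of field drainage.
Since field drainage is a pre-existing factor (not a product of the irrigation) and it affects the outcome on its own, it is a confounder. The stratified rates, not the pooled rate, identify the causal effect.
Standardising Irrigation M to the population field drainage mix: 0.385·388/1326 + 0.333·399/750 + 0.282·116/174 = 0.478.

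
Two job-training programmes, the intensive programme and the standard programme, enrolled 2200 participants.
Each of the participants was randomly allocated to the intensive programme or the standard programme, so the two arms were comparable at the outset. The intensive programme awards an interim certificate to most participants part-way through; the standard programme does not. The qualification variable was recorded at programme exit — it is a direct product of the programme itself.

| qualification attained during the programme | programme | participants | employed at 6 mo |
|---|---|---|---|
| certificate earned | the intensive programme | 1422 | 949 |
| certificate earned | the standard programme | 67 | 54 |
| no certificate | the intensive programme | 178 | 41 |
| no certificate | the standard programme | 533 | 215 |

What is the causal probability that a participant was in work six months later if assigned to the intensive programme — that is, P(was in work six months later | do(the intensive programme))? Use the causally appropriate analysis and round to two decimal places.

0.62

the standard programme is higher inside every qualification attained during the programme stratum but the intensive programme is higher in aggregate. Whether to stratify depends on how qualification attained during the programme relates to the programme.
Qualification attained during the programme is downstream of the programme. One should not condition on a consequence of treatment, so the overall rates are the right comparison.
So P(outcome | do(the intensive programme)) is just the pooled rate for the intensive programme: 990/1600 = 0.619.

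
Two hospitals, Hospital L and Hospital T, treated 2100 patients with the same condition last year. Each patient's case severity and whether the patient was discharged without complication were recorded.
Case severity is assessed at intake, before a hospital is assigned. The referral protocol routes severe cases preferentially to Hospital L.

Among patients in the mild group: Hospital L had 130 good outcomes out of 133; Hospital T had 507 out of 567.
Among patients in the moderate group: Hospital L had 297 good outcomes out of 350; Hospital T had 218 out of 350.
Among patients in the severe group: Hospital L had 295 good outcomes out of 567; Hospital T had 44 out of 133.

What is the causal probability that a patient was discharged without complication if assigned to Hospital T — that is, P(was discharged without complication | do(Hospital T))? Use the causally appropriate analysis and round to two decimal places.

The case severity-specific comparison favours Hospital L throughout, but the pooled figures favour Hospital T. The question is whether to condition on case severity.
Case severity differs across hospitals for reasons unrelated to any effect of the hospital itself, and it separately predicts the outcome — a classic confounder. We must compare within case severity levels.
Standardising Hospital T to the population case severity mix: 0.333·507/567 + 0.333·218/350 + 0.333·44/133 = 0.616.

0.62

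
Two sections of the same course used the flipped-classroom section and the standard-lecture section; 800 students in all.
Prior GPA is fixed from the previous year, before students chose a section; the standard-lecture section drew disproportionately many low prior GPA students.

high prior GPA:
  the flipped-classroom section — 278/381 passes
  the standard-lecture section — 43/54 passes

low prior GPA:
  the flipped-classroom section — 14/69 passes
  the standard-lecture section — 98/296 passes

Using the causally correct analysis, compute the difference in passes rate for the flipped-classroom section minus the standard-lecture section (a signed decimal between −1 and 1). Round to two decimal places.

The stratified and pooled comparisons disagree (the standard-lecture section wins within each prior GPA band; the flipped-classroom section wins overall), so the answer turns on the causal role of prior GPA band.
Prior GPA band is set before the teaching method has any effect — it is not caused by the teaching method — and it independently drives the outcome. That makes it a confounder, so the causal comparison is within prior GPA band levels.
Adjusting over the population distribution of prior GPA band: 0.544·(0.730−0.796) + 0.456·(0.203−0.331) = -0.095.

-0.09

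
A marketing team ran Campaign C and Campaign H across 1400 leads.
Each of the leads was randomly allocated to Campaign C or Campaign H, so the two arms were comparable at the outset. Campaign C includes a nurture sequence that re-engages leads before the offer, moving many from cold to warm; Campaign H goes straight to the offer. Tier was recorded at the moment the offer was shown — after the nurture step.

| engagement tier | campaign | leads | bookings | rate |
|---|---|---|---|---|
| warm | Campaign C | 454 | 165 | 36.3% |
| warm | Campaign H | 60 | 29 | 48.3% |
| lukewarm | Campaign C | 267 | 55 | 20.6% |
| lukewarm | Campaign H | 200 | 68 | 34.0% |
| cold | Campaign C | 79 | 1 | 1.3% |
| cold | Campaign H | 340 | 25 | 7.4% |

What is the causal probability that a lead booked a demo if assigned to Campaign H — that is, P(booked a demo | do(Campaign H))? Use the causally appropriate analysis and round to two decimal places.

The stratified and pooled comparisons disagree (Campaign H wins within each engagement tier; Campaign C wins overall), so the answer turns on the causal role of engagement tier.
Engagement tier here is a post-treatment variable shaped by the campaign; conditioning on it would introduce bias rather than remove it. The overall comparison is the causal one.
So P(outcome | do(Campaign H)) is just the pooled rate for Campaign H: 122/600 = 0.203.

0.20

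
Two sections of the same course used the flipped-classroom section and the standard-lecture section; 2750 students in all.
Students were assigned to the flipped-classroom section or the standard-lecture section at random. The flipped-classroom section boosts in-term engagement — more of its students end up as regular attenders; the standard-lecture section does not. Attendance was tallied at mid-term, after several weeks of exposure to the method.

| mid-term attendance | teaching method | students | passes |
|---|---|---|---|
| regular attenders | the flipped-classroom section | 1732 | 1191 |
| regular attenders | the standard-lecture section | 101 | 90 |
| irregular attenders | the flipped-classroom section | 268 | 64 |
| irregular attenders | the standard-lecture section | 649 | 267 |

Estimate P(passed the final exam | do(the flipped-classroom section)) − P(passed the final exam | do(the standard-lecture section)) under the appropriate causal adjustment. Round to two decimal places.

the standard-lecture section is higher inside every mid-term attendance stratum but the flipped-classroom section is higher in aggregate. Whether to stratify depends on how mid-term attendance relates to the teaching method.
Mid-term attendance lies on the pathway teaching method → mid-term attendance → outcome, so adjusting for it blocks the indirect effect. For the total causal effect of teaching method, use the unadjusted pooled rates.
The causal difference is the pooled difference: 0.627 − 0.476 = +0.151.

+0.15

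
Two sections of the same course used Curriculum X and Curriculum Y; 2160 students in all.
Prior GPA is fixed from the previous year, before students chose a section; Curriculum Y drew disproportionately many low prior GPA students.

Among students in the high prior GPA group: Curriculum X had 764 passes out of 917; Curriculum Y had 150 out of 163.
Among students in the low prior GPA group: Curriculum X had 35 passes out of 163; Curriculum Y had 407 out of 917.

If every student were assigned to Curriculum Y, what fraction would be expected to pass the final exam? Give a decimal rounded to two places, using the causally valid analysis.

0.68

The stratified and pooled comparisons disagree (Curriculum Y wins within each prior GPA band; Curriculum X wins overall), so the answer turns on the causal role of prior GPA band.
Here prior GPA band is a common cause — it drives both which teaching method a case falls under and the outcome. The crude comparison mixes populations; the stratum-specific rates are the causally relevant ones.
Standardising Curriculum Y to the population prior GPA band mix: 0.500·150/163 + 0.500·407/917 = 0.682.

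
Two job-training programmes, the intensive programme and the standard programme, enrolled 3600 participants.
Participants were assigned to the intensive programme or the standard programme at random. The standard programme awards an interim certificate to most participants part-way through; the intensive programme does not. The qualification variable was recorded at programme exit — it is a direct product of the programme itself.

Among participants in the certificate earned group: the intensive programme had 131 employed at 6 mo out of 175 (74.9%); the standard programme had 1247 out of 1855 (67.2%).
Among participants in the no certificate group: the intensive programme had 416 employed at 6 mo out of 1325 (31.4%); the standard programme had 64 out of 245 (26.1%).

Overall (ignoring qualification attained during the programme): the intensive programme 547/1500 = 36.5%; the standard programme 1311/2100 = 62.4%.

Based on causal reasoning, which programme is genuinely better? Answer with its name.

the standard programme

The distribution of qualification attained during the programme is itself part of what the programme does — it is an intermediate outcome. Holding it fixed would remove that part of the effect; the total effect is the pooled difference.
Pooled: the intensive programme 36.5% vs the standard programme 62.4%; the standard programme is higher overall.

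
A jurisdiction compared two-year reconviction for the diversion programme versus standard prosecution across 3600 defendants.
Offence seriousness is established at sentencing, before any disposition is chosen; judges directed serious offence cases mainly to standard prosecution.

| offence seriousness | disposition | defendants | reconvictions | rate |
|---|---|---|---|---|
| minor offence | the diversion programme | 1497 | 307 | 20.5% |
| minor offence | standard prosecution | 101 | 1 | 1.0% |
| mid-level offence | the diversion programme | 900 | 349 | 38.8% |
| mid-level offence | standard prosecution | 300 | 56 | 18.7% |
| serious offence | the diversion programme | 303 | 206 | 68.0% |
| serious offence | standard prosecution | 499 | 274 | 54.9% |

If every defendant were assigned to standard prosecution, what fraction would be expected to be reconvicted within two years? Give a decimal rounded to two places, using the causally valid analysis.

Nothing the disposition does changes offence seriousness; the imbalance is an allocation artefact. With offence seriousness also predicting the outcome, the pooled figure is confounded, and the within-stratum comparison is the causal one.
Standardising standard prosecution to the population offence seriousness mix: 0.444·1/101 + 0.333·56/300 + 0.223·274/499 = 0.189.

0.19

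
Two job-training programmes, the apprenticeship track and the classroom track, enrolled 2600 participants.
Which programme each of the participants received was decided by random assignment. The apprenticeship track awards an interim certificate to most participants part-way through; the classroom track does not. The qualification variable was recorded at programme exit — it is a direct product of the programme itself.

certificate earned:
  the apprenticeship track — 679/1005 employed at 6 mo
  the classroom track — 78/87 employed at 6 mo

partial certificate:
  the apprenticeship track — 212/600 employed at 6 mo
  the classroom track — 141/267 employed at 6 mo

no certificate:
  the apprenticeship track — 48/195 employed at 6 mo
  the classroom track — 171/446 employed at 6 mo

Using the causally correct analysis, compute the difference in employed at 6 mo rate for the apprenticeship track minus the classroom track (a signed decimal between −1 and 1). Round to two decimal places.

Within every qualification attained during the programme level the classroom track has the higher rate, yet pooled the apprenticeship track does — Simpson's reversal.
The distribution of qualification attained during the programme is itself part of what the programme does — it is an intermediate outcome. Holding it fixed would remove that part of the effect; the total effect is the pooled difference.
The causal difference is the pooled difference: 0.522 − 0.487 = +0.034.

+0.03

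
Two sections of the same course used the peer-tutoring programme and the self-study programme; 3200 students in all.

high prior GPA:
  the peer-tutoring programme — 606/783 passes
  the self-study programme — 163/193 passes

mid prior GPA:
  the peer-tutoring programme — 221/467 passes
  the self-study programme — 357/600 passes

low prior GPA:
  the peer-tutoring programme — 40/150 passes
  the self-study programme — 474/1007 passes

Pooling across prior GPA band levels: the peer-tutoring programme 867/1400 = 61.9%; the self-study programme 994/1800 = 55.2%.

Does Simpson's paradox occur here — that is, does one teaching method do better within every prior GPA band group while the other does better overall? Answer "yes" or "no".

yes

Within each prior GPA band level (high prior GPA 77.4% vs 84.5%; mid prior GPA 47.3% vs 59.5%; low prior GPA 26.7% vs 47.1%), the self-study programme has the higher rate every time. Pooled: 61.9% vs 55.2% — the peer-tutoring programme has the higher rate overall. The two comparisons disagree.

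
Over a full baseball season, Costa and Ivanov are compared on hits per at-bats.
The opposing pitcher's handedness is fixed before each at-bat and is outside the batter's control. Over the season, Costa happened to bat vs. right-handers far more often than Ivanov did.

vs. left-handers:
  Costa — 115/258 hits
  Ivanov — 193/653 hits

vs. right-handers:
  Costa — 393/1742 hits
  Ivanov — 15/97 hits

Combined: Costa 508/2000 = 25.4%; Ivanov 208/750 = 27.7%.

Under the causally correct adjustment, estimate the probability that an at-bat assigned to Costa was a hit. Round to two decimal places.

Pitcher handedness is set before the player has any effect — it is not caused by the player — and it independently drives the outcome. That makes it a confounder, so the causal comparison is within pitcher handedness levels.
Standardising Costa to the population pitcher handedness mix: 0.331·115/258 + 0.669·393/1742 = 0.299.

0.30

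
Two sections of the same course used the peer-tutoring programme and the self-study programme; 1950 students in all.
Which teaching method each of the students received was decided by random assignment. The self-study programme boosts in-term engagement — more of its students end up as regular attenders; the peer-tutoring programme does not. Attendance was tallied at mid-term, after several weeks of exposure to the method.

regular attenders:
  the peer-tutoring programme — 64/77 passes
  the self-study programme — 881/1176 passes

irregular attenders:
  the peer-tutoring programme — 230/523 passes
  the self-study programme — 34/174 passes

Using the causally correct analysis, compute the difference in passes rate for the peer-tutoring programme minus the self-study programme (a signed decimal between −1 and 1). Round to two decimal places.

Mid-term attendance here is a post-treatment variable shaped by the teaching method; conditioning on it would introduce bias rather than remove it. The overall comparison is the causal one.
The causal difference is the pooled difference: 0.490 − 0.678 = -0.188.

-0.19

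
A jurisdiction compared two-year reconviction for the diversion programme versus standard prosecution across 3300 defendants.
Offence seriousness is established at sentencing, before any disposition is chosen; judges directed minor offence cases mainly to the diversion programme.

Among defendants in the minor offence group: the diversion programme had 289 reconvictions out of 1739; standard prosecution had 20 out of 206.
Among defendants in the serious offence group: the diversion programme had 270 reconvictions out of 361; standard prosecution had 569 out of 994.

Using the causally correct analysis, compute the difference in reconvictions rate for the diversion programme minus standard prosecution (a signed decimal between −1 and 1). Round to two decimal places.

+0.11

Since offence seriousness is a pre-existing factor (not a product of the disposition) and it affects the outcome on its own, it is a confounder. The stratified rates, not the pooled rate, identify the causal effect.
Adjusting over the population distribution of offence seriousness: 0.589·(0.166−0.097) + 0.411·(0.748−0.572) = +0.113.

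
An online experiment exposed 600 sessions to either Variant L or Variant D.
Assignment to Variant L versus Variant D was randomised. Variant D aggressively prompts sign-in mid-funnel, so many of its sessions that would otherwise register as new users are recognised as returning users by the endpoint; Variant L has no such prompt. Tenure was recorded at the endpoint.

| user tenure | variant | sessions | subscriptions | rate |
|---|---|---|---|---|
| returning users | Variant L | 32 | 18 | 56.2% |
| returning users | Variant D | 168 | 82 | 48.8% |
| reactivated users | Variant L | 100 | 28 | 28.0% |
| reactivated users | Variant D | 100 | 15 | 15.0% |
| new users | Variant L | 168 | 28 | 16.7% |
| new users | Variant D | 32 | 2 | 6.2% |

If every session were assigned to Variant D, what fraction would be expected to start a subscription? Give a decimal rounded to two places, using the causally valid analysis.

0.33

User tenure lies on the pathway variant → user tenure → outcome, so adjusting for it blocks the indirect effect. For the total causal effect of variant, use the unadjusted pooled rates.
So P(outcome | do(Variant D)) is just the pooled rate for Variant D: 99/300 = 0.330.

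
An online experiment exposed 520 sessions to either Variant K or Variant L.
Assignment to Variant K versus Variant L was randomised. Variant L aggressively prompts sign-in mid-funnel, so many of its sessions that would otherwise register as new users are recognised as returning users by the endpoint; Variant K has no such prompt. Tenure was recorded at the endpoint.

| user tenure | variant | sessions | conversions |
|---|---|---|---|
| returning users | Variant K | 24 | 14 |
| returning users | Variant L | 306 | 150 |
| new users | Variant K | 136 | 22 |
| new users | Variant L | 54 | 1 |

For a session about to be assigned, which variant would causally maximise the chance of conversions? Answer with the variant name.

Variant L

The distribution of user tenure is itself part of what the variant does — it is an intermediate outcome. Holding it fixed would remove that part of the effect; the total effect is the pooled difference.
Pooled: Variant K 22.5% vs Variant L 41.9%; Variant L is higher overall.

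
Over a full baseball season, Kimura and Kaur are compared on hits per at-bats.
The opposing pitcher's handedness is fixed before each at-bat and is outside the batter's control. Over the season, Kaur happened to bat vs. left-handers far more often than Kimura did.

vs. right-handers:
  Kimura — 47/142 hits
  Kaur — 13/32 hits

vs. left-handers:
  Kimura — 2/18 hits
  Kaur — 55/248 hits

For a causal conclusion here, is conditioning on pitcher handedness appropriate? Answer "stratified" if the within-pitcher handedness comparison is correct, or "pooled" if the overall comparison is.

stratified

Here pitcher handedness is a common cause — it drives both which player a case falls under and the outcome. The crude comparison mixes populations; the stratum-specific rates are the causally relevant ones.
Within each level — vs. right-handers: 33.1% vs 40.6%; vs. left-handers: 11.1% vs 22.2% — Kaur is higher every time.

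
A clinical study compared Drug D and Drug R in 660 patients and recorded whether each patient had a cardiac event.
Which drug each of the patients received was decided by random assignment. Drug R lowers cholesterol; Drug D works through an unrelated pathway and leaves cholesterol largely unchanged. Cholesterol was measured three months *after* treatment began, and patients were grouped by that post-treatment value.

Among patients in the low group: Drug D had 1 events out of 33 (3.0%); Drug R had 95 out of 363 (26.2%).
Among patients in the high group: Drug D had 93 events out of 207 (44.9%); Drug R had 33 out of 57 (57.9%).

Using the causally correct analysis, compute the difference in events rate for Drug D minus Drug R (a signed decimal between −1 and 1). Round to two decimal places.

Cholesterol is downstream of the drug. One should not condition on a consequence of treatment, so the overall rates are the right comparison.
The causal difference is the pooled difference: 0.392 − 0.305 = +0.087.

+0.09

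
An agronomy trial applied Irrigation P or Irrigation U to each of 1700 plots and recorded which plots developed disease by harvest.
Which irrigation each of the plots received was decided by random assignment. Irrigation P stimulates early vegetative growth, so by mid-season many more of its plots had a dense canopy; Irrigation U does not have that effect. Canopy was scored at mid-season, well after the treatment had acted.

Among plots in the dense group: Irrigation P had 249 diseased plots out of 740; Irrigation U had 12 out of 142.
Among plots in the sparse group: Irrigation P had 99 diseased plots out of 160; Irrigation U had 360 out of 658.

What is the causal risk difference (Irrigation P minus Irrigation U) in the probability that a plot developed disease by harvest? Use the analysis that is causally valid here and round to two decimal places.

Irrigation U is lower inside every mid-season canopy stratum but Irrigation P is lower in aggregate. Whether to stratify depends on how mid-season canopy relates to the irrigation.
The distribution of mid-season canopy is itself part of what the irrigation does — it is an intermediate outcome. Holding it fixed would remove that part of the effect; the total effect is the pooled difference.
The causal difference is the pooled difference: 0.387 − 0.465 = -0.078.

-0.08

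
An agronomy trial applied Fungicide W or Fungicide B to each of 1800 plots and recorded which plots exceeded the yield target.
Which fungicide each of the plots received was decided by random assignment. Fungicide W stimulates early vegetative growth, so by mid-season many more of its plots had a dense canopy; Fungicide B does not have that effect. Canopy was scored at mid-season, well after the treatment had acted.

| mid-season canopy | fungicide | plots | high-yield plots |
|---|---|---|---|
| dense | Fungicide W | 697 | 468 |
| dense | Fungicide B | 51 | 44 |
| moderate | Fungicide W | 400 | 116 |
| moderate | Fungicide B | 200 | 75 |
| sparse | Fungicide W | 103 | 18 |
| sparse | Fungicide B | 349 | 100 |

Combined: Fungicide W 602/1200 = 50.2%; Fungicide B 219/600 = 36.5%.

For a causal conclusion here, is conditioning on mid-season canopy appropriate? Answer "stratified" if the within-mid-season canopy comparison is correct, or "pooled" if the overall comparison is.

Mid-season canopy is recorded after the fungicide and is itself shifted by it — it sits on the causal path from fungicide to outcome. Conditioning on a mediator would strip out part of the effect we want; the pooled comparison gives the total causal effect.
Pooled: Fungicide W 50.2% vs Fungicide B 36.5%; Fungicide W is higher overall.

pooled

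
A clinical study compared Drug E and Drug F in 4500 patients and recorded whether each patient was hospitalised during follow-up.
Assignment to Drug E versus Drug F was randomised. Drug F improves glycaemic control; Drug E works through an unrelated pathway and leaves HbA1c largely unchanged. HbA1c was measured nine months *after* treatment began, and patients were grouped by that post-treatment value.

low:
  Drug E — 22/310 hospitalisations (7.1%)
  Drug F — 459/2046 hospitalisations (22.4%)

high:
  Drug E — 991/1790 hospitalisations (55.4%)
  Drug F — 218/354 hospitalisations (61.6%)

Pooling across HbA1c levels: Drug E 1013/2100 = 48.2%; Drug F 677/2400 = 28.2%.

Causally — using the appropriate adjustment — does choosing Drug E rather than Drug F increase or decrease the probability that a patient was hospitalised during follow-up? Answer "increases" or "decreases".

Within every HbA1c level Drug E has the lower rate, yet pooled Drug F does — Simpson's reversal.
HbA1c lies on the pathway drug → HbA1c → outcome, so adjusting for it blocks the indirect effect. For the total causal effect of drug, use the unadjusted pooled rates.
Pooled: Drug E 48.2% vs Drug F 28.2%; Drug F is lower overall.

increases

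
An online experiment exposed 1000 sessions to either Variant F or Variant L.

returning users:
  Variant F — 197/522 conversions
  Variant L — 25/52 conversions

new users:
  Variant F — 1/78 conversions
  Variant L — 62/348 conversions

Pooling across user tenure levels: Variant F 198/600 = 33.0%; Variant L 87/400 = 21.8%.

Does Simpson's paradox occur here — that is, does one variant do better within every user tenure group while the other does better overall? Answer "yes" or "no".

Within each user tenure level (returning users 37.7% vs 48.1%; new users 1.3% vs 17.8%), Variant L has the higher rate every time. Pooled: 33.0% vs 21.8% — Variant F has the higher rate overall. The two comparisons disagree.

yes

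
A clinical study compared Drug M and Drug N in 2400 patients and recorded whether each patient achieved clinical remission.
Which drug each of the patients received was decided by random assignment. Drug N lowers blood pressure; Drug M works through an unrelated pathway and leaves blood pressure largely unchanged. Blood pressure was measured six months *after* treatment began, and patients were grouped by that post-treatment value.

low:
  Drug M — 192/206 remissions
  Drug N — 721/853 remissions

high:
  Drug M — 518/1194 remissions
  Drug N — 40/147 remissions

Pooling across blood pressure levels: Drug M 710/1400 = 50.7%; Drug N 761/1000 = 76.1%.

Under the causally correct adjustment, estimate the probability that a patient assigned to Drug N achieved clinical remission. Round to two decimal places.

0.76

The blood pressure-specific comparison favours Drug M throughout, but the pooled figures favour Drug N. The question is whether to condition on blood pressure.
Blood pressure is recorded after the drug and is itself shifted by it — it sits on the causal path from drug to outcome. Conditioning on a mediator would strip out part of the effect we want; the pooled comparison gives the total causal effect.
So P(outcome | do(Drug N)) is just the pooled rate for Drug N: 761/1000 = 0.761.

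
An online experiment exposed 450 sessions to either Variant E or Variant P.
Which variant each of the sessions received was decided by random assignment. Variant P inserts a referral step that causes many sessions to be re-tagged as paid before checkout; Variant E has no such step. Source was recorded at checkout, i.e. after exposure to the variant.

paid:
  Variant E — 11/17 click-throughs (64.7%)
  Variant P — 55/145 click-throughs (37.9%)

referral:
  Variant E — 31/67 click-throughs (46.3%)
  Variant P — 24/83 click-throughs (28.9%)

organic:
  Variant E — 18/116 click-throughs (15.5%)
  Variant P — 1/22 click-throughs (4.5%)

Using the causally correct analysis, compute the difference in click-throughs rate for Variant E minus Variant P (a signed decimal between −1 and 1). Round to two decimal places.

Traffic source lies on the pathway variant → traffic source → outcome, so adjusting for it blocks the indirect effect. For the total causal effect of variant, use the unadjusted pooled rates.
The causal difference is the pooled difference: 0.300 − 0.320 = -0.020.

-0.02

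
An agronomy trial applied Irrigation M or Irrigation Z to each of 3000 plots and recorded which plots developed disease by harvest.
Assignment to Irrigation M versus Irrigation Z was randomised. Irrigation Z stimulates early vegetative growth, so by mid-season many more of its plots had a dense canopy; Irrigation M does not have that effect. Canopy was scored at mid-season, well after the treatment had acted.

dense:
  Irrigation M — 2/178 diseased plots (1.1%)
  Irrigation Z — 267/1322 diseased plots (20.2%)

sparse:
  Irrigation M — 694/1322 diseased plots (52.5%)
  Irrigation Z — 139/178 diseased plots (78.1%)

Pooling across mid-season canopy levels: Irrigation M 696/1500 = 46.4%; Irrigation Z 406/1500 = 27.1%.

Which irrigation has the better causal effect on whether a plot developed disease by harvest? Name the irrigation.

Within every mid-season canopy level Irrigation M has the lower rate, yet pooled Irrigation Z does — Simpson's reversal.
Stratifying would compare irrigations among plots the irrigations themselves sorted into mid-season canopy groups — a form of selection on an intermediate. The unconditioned pooled rates give the total causal effect.
Pooled: Irrigation M 46.4% vs Irrigation Z 27.1%; Irrigation Z is lower overall.

Irrigation Z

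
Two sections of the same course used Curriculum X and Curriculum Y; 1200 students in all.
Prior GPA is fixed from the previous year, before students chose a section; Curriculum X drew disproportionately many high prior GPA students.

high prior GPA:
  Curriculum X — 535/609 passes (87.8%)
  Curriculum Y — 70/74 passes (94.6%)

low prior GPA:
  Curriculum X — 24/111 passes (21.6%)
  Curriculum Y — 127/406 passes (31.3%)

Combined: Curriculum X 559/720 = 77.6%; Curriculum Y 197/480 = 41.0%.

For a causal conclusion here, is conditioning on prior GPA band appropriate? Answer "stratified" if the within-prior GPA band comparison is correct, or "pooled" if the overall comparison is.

The imbalance in prior GPA band arose from how students were allocated, not from anything the teaching method did; and prior GPA band independently affects the outcome. The pooled gap is confounded — condition on prior GPA band.
Within each level — high prior GPA: 87.8% vs 94.6%; low prior GPA: 21.6% vs 31.3% — Curriculum Y is higher every time.

stratified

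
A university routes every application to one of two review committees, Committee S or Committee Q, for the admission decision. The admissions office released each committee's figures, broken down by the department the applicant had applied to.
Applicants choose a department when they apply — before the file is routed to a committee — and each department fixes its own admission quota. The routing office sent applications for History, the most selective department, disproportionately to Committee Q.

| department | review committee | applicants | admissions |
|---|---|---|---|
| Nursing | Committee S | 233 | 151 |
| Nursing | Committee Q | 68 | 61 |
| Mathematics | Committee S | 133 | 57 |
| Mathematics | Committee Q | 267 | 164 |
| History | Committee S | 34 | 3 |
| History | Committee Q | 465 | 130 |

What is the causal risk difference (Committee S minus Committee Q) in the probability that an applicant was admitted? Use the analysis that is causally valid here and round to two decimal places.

-0.20

The stratified and pooled comparisons disagree (Committee Q wins within each department; Committee S wins overall), so the answer turns on the causal role of department.
The imbalance in department arose from how applicants were allocated, not from anything the review committee did; and department independently affects the outcome. The pooled gap is confounded — condition on department.
Adjusting over the population distribution of department: 0.251·(0.648−0.897) + 0.333·(0.429−0.614) + 0.416·(0.088−0.280) = -0.204.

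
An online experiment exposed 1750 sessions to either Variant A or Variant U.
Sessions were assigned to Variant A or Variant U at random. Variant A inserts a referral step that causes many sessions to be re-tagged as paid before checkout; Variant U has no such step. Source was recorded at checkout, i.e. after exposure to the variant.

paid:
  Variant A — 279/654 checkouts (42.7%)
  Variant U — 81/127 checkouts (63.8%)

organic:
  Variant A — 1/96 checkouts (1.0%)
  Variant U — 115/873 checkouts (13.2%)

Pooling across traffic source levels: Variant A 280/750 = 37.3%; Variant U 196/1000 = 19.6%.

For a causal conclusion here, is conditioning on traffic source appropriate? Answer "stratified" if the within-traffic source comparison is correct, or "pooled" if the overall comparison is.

pooled

The stratified and pooled comparisons disagree (Variant U wins within each traffic source; Variant A wins overall), so the answer turns on the causal role of traffic source.
Traffic source is downstream of the variant. One should not condition on a consequence of treatment, so the overall rates are the right comparison.
Pooled: Variant A 37.3% vs Variant U 19.6%; Variant A is higher overall.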